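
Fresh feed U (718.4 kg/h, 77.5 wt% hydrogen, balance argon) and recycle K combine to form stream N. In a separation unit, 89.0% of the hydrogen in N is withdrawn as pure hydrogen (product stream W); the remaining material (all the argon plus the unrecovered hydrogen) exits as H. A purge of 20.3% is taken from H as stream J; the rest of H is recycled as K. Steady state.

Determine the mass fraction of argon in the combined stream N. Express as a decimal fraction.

0.5661

argon enters only via U and leaves only via the purge: 718.4×0.225 = 0.203×(argon in H), and the separation unit passes all argon, so argon in N = argon in H = 796.26 kg/h.
hydrogen in N: m_A = 718.4×0.775 + (1−0.203)·(1−0.890)·m_A, so m_A = 556.76/0.9123 = 610.26 kg/h.
N = 610.26 + 796.26 = 1406.5 kg/h.
argon fraction in N = 796.26/1406.5 = 0.5661.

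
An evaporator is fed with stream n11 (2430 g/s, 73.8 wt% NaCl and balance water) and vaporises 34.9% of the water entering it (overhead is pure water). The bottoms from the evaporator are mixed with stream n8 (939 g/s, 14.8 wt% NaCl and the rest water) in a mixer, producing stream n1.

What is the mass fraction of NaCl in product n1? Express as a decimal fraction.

0.6141

Vapour removed = 0.349×0.262×2430 = 222.19 g/s; concentrate = 2207.8 g/s.
NaCl reaching the mixer = 1793.3 (from concentrate) + 939×0.148 = 1932.3 g/s.
Product flow = 2207.8 + 939 = 3146.8 g/s; NaCl fraction = 0.6141.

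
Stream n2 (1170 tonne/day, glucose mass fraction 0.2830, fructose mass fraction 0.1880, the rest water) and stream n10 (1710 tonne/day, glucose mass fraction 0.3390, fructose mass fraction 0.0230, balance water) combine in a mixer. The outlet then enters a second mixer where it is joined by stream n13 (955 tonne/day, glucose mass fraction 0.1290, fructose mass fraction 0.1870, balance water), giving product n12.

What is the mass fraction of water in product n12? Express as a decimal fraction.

Overall, product flow = 3835 tonne/day.
water in = 1170×0.529 + 1710×0.638 + 955×0.684 = 2363.1 tonne/day.
water fraction in n12 = 0.6162.

0.6162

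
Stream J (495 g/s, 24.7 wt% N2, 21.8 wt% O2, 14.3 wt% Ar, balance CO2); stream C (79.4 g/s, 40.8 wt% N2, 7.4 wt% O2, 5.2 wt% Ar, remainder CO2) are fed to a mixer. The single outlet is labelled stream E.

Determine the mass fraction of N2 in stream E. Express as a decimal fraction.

0.269

Total flow out = 495 + 79.4 = 574.4 g/s.
N2 in = 495×0.247 + 79.4×0.408 = 154.66 g/s.
N2 mass fraction in E = 154.66/574.4 = 0.269.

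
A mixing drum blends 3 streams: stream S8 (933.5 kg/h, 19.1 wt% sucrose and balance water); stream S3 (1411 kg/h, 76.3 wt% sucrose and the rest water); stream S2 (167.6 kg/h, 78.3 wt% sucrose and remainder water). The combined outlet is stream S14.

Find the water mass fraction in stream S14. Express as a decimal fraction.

Total flow out = 933.5 + 1411 + 167.6 = 2512.1 kg/h.
water in = 933.5×0.809 + 1411×0.237 + 167.6×0.217 = 1126 kg/h.
water mass fraction in S14 = 1126/2512.1 = 0.448.

0.448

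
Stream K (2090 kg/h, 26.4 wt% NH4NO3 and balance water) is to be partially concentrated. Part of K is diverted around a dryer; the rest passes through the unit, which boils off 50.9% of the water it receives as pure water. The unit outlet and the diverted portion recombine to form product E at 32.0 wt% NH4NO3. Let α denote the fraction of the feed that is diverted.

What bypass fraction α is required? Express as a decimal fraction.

All 2090×0.264 = 551.76 kg/h of NH4NO3 reaches E, so E = 551.76/0.320 = 1724.2 kg/h and vapour = 365.75 kg/h.
The evaporator receives (1−α)·2090 of feed at 0.736 water and removes 0.509 of that water:
0.509×0.736×(1−α)×2090 = 365.75
(1−α) = 365.75/782.96 = 0.4671;  α = 0.5329.

0.533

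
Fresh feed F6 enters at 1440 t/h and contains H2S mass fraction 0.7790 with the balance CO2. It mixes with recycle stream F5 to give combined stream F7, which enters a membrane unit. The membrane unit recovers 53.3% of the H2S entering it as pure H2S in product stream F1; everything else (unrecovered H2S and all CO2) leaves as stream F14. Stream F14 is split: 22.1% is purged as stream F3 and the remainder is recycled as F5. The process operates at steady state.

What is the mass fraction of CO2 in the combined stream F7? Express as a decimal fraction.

CO2 enters only via F6 and leaves only via the purge: 1440×0.221 = 0.221×(CO2 in F14), and the membrane unit passes all CO2, so CO2 in F7 = CO2 in F14 = 1440 t/h.
H2S in F7: m_A = 1440×0.779 + (1−0.221)·(1−0.533)·m_A, so m_A = 1121.8/0.6362 = 1763.2 t/h.
F7 = 1763.2 + 1440 = 3203.2 t/h.
CO2 fraction in F7 = 1440/3203.2 = 0.4496.

0.4496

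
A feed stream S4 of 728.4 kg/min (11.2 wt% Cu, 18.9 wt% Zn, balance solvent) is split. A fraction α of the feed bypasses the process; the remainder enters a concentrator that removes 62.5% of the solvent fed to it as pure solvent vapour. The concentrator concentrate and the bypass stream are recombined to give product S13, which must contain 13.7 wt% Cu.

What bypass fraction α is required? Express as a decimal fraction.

All 728.4×0.112 = 81.581 kg/min of Cu reaches S13, so S13 = 81.581/0.137 = 595.48 kg/min and vapour = 132.92 kg/min.
The evaporator receives (1−α)·728.4 of feed at 0.699 solvent and removes 0.625 of that solvent:
0.625×0.699×(1−α)×728.4 = 132.92
(1−α) = 132.92/318.22 = 0.4177;  α = 0.5823.

0.582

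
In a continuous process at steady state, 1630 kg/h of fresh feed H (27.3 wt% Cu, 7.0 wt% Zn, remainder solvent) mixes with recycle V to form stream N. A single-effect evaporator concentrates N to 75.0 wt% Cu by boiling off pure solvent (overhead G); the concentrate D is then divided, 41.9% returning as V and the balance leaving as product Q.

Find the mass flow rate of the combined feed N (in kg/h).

2058 kg/h

Overall Cu balance (none leaves overhead): Cu in fresh feed = Cu in product, i.e. 1630×0.273 = (1−0.419)·D·0.750.
D = 444.99/(0.750×0.581) = 1021.2 kg/h.
Recycle V = 0.419×1021.2 = 427.88 kg/h.
Combined feed N = 1630 + 427.88 = 2057.9 kg/h.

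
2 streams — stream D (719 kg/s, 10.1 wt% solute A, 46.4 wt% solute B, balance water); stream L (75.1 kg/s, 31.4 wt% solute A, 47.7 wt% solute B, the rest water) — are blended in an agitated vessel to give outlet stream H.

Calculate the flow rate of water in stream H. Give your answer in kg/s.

water out = water in = 719×0.435 + 75.1×0.209 = 328.46 kg/s.

328.5 kg/s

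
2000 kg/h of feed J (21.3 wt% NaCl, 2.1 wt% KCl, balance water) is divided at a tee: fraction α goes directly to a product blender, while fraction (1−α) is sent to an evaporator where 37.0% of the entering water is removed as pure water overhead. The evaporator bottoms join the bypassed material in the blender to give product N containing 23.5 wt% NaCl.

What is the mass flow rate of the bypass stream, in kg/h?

1339 kg/h

All 2000×0.213 = 426 kg/h of NaCl reaches N, so N = 426/0.235 = 1812.8 kg/h and vapour = 187.23 kg/h.
The evaporator receives (1−α)·2000 of feed at 0.766 water and removes 0.370 of that water:
0.370×0.766×(1−α)×2000 = 187.23
(1−α) = 187.23/566.84 = 0.3303;  α = 0.6697.
Bypass flow = 0.6697×2000 = 1339.4 kg/h.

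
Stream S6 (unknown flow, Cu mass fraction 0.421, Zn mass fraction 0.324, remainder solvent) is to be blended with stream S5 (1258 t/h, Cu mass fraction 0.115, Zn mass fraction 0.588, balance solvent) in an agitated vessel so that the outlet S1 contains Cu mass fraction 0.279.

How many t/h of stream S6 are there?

Let S6 be the unknown flow. Total out = 1258 + S6.
Cu balance: 144.67 + 0.421·S6 = 0.279·(1258 + S6)
(0.421 − 0.279)·S6 = 0.279×1258 − 144.67 = 206.31
S6 = 206.31 / 0.142 = 1452.9 t/h

1453 t/h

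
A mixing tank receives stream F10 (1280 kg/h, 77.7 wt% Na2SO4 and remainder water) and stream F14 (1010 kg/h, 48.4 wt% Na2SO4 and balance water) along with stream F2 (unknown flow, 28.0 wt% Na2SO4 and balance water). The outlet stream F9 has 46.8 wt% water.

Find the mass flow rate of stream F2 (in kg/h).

1052 kg/h

Let F2 be the unknown flow. Total out = 2290 + F2.
water balance: 806.6 + 0.720·F2 = 0.468·(2290 + F2)
(0.720 − 0.468)·F2 = 0.468×2290 − 806.6 = 265.12
F2 = 265.12 / 0.252 = 1052.1 kg/h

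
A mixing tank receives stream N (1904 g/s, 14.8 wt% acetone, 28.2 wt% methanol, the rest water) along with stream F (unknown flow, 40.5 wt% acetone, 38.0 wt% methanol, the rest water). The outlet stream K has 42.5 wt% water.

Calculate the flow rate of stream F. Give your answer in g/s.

1315 g/s

Let F be the unknown flow. Total out = 1904 + F.
water balance: 1085.3 + 0.215·F = 0.425·(1904 + F)
(0.215 − 0.425)·F = 0.425×1904 − 1085.3 = -276.08
F = -276.08 / -0.210 = 1314.7 g/s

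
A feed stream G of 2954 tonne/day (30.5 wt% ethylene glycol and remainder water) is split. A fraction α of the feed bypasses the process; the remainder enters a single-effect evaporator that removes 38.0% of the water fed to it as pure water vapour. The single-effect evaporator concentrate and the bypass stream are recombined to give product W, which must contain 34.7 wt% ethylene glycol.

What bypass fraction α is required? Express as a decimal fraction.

0.542

All 2954×0.305 = 900.97 tonne/day of ethylene glycol reaches W, so W = 900.97/0.347 = 2596.5 tonne/day and vapour = 357.54 tonne/day.
The evaporator receives (1−α)·2954 of feed at 0.695 water and removes 0.380 of that water:
0.380×0.695×(1−α)×2954 = 357.54
(1−α) = 357.54/780.15 = 0.4583;  α = 0.5417.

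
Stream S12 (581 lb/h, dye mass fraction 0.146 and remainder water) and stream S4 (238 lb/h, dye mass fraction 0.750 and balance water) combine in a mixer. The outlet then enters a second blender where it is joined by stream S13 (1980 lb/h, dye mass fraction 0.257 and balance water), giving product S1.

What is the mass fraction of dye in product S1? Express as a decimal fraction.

0.276

Overall, product flow = 2799 lb/h.
dye in = 581×0.146 + 238×0.750 + 1980×0.257 = 772.19 lb/h.
dye fraction in S1 = 0.276.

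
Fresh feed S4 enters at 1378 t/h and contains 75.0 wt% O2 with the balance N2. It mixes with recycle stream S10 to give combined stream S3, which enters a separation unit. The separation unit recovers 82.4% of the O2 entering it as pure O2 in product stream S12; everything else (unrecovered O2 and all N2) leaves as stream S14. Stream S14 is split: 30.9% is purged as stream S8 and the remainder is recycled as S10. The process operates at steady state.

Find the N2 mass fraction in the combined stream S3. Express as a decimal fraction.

0.487

N2 enters only via S4 and leaves only via the purge: 1378×0.250 = 0.309×(N2 in S14), and the separation unit passes all N2, so N2 in S3 = N2 in S14 = 1114.9 t/h.
O2 in S3: m_A = 1378×0.750 + (1−0.309)·(1−0.824)·m_A, so m_A = 1033.5/0.8784 = 1176.6 t/h.
S3 = 1176.6 + 1114.9 = 2291.5 t/h.
N2 fraction in S3 = 1114.9/2291.5 = 0.487.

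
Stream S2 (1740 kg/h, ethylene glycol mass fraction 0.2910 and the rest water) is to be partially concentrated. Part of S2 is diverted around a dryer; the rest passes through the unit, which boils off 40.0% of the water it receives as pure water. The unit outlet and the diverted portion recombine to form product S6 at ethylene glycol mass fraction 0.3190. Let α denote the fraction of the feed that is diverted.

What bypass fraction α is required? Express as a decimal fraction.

All 1740×0.291 = 506.34 kg/h of ethylene glycol reaches S6, so S6 = 506.34/0.319 = 1587.3 kg/h and vapour = 152.73 kg/h.
The evaporator receives (1−α)·1740 of feed at 0.709 water and removes 0.400 of that water:
0.400×0.709×(1−α)×1740 = 152.73
(1−α) = 152.73/493.46 = 0.3095;  α = 0.6905.

0.690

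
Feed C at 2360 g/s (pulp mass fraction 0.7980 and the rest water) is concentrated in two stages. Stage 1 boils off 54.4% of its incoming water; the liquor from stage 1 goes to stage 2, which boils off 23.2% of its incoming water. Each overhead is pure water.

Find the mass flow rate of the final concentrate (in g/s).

water in feed = 2360×0.202 = 476.72 g/s.
After stage 1: water left = (1−0.544)×476.72 = 217.38; stream total = 2100.7 g/s.
After stage 2: water left = (1−0.232)×217.38 = 166.95; final concentrate = 2050.2 g/s.

2050 g/s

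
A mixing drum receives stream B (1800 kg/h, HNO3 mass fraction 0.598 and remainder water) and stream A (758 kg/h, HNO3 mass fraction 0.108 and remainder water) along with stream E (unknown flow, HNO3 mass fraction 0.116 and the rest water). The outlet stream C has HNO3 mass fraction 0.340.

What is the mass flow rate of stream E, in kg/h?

1288 kg/h

Let E be the unknown flow. Total out = 2558 + E.
HNO3 balance: 1158.3 + 0.116·E = 0.340·(2558 + E)
(0.116 − 0.340)·E = 0.340×2558 − 1158.3 = -288.54
E = -288.54 / -0.224 = 1288.1 kg/h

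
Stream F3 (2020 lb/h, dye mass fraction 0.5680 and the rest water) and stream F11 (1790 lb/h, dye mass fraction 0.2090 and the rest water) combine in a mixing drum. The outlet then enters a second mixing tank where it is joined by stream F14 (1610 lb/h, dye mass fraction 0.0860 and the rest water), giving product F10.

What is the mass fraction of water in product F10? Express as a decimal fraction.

0.6937

Overall, product flow = 5420 lb/h.
water in = 2020×0.432 + 1790×0.791 + 1610×0.914 = 3760.1 lb/h.
water fraction in F10 = 0.6937.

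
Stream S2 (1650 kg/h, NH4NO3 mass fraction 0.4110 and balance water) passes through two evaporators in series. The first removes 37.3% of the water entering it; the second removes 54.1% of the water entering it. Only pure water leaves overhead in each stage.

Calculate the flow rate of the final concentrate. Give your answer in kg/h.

water in feed = 1650×0.589 = 971.85 kg/h.
After stage 1: water left = (1−0.373)×971.85 = 609.35; stream total = 1287.5 kg/h.
After stage 2: water left = (1−0.541)×609.35 = 279.69; final concentrate = 957.84 kg/h.

957.8 kg/h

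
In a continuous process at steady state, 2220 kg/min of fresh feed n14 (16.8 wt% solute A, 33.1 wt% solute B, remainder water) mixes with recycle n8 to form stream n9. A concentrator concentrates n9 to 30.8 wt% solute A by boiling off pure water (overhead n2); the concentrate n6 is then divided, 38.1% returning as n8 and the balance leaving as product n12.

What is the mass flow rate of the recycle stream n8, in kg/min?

745.3 kg/min

Overall solute A balance (none leaves overhead): solute A in fresh feed = solute A in product, i.e. 2220×0.168 = (1−0.381)·n6·0.308.
n6 = 372.96/(0.308×0.619) = 1956.2 kg/min.
Recycle n8 = 0.381×1956.2 = 745.33 kg/min.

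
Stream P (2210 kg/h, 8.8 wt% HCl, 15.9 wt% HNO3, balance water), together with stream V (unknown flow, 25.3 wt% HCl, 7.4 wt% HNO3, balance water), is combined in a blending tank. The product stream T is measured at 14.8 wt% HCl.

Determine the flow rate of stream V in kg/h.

Let V be the unknown flow. Total out = 2210 + V.
HCl balance: 194.48 + 0.253·V = 0.148·(2210 + V)
(0.253 − 0.148)·V = 0.148×2210 − 194.48 = 132.6
V = 132.6 / 0.105 = 1262.9 kg/h

1263 kg/h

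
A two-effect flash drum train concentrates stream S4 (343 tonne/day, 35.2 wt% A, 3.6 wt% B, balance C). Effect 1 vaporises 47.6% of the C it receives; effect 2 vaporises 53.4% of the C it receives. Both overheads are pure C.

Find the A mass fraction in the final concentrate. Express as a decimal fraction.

C in feed = 343×0.612 = 209.92 tonne/day.
After stage 1: C left = (1−0.476)×209.92 = 110; stream total = 243.08 tonne/day.
After stage 2: C left = (1−0.534)×110 = 51.258; final concentrate = 184.34 tonne/day.
A fraction = 120.74/184.34 = 0.655.

0.655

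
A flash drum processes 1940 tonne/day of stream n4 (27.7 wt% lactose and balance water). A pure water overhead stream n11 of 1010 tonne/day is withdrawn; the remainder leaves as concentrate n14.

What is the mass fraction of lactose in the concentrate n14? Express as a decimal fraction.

0.578

lactose is not removed: 1940×0.277 = 537.38 tonne/day of lactose enters n14.
Concentrate = 1940 − 1010 = 930 tonne/day.
Mass fraction = 537.38/930 = 0.578.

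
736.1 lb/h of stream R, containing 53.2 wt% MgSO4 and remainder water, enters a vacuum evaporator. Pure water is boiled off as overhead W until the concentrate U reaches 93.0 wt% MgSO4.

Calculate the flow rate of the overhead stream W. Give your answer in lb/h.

315 lb/h

MgSO4 is conserved: 736.1×0.532 = 391.61 lb/h all reports to the concentrate.
Concentrate = 391.61/(target fraction) = 421.08 lb/h.
Overhead = 736.1 − 421.08 = 315.02 lb/h.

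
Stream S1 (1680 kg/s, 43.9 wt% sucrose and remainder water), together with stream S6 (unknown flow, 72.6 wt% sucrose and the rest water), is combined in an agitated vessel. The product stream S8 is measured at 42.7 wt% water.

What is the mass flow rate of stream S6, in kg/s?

1471 kg/s

Let S6 be the unknown flow. Total out = 1680 + S6.
water balance: 942.48 + 0.274·S6 = 0.427·(1680 + S6)
(0.274 − 0.427)·S6 = 0.427×1680 − 942.48 = -225.12
S6 = -225.12 / -0.153 = 1471.4 kg/s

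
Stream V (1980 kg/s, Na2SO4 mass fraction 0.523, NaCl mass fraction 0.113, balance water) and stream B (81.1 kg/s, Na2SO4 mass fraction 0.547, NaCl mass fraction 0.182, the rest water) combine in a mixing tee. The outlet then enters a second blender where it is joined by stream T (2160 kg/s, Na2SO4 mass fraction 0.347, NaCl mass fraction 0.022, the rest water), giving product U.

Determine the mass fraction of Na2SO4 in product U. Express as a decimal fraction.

Overall, product flow = 4221.1 kg/s.
Na2SO4 in = 1980×0.523 + 81.1×0.547 + 2160×0.347 = 1829.4 kg/s.
Na2SO4 fraction in U = 0.433.

0.433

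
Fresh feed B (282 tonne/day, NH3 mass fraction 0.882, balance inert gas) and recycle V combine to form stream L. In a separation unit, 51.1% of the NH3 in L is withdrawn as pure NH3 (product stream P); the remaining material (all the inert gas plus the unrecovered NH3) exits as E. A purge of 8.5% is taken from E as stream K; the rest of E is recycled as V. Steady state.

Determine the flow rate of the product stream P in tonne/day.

NH3 in L: m_A = 282×0.882 + (1−0.085)·(1−0.511)·m_A, so m_A = 248.72/0.5526 = 450.13 tonne/day.
Product P = 0.511×450.13 = 230.01 tonne/day.

230 tonne/day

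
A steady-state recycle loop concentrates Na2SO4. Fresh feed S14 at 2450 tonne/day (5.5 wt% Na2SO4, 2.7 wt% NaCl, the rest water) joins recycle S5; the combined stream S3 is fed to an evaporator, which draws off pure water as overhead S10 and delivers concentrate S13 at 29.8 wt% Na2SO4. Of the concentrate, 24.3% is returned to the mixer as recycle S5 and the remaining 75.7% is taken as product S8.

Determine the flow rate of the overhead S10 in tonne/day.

1998 tonne/day

Overall Na2SO4 balance (none leaves overhead): Na2SO4 in fresh feed = Na2SO4 in product, i.e. 2450×0.055 = (1−0.243)·S13·0.298.
S13 = 134.75/(0.298×0.757) = 597.33 tonne/day.
Recycle S5 = 0.243×597.33 = 145.15 tonne/day.
Combined feed S3 = 2450 + 145.15 = 2595.2 tonne/day.
Overhead S10 = S3 − S13 = 2595.2 − 597.33 = 1997.8 tonne/day.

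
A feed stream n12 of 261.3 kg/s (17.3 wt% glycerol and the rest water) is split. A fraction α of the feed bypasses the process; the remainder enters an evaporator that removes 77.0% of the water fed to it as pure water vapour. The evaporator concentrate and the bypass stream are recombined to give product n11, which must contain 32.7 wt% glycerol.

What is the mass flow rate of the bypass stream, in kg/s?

68.05 kg/s

All 261.3×0.173 = 45.205 kg/s of glycerol reaches n11, so n11 = 45.205/0.327 = 138.24 kg/s and vapour = 123.06 kg/s.
The evaporator receives (1−α)·261.3 of feed at 0.827 water and removes 0.770 of that water:
0.770×0.827×(1−α)×261.3 = 123.06
(1−α) = 123.06/166.39 = 0.7396;  α = 0.2604.
Bypass flow = 0.2604×261.3 = 68.051 kg/s.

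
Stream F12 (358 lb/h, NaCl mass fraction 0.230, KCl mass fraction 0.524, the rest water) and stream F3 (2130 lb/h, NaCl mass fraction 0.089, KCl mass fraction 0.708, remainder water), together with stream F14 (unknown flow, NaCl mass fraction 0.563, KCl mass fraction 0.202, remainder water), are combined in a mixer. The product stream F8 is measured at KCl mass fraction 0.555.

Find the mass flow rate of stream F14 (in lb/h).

Let F14 be the unknown flow. Total out = 2488 + F14.
KCl balance: 1695.6 + 0.202·F14 = 0.555·(2488 + F14)
(0.202 − 0.555)·F14 = 0.555×2488 − 1695.6 = -314.79
F14 = -314.79 / -0.353 = 891.76 lb/h

891.8 lb/h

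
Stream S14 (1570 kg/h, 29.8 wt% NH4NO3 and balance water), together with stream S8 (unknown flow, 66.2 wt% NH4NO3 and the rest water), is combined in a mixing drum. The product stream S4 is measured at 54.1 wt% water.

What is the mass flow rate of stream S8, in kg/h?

Let S8 be the unknown flow. Total out = 1570 + S8.
water balance: 1102.1 + 0.338·S8 = 0.541·(1570 + S8)
(0.338 − 0.541)·S8 = 0.541×1570 − 1102.1 = -252.77
S8 = -252.77 / -0.203 = 1245.2 kg/h

1245 kg/h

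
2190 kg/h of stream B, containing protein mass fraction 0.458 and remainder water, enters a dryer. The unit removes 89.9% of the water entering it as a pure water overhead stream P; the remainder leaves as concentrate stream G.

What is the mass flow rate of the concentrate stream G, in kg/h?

1123 kg/h

water entering = 2190×0.542 = 1187 kg/h; overhead removed = 0.899×1187 = 1067.1 kg/h.
Concentrate = 2190 − 1067.1 = 1122.9 kg/h.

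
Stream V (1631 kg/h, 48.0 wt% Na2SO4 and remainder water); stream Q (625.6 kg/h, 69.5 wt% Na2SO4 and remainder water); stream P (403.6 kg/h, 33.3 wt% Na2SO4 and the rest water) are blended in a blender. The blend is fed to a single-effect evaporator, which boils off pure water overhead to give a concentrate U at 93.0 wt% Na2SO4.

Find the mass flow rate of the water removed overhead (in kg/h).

Na2SO4 entering = 1631×0.480 + 625.6×0.695 + 403.6×0.333 = 1352.1 kg/h.
All Na2SO4 reports to U, so U = 1352.1/0.930 = 1453.8 kg/h.
Total feed = 2660.2 kg/h; overhead = 2660.2 − 1453.8 = 1206.4 kg/h.

1206 kg/h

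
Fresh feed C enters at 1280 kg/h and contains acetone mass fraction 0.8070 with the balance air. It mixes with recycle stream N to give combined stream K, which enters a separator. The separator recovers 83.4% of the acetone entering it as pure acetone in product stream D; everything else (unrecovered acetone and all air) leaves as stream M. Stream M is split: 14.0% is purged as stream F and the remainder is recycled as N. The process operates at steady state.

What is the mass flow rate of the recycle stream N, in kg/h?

1690 kg/h

air enters only via C and leaves only via the purge: 1280×0.193 = 0.140×(air in M), and the separator passes all air, so air in K = air in M = 1764.6 kg/h.
acetone in K: m_A = 1280×0.807 + (1−0.140)·(1−0.834)·m_A, so m_A = 1033/0.8572 = 1205 kg/h.
M = (1−0.834)×1205 + 1764.6 = 1964.6 kg/h.
Recycle N = (1−0.140)×1964.6 = 1689.6 kg/h.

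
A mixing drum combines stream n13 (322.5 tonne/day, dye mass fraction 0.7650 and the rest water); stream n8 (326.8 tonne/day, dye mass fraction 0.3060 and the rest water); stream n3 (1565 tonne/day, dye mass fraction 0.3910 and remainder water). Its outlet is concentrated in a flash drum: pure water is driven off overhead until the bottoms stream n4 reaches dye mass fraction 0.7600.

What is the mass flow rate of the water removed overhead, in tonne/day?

dye entering = 322.5×0.765 + 326.8×0.306 + 1565×0.391 = 958.63 tonne/day.
All dye reports to n4, so n4 = 958.63/0.760 = 1261.4 tonne/day.
Total feed = 2214.3 tonne/day; overhead = 2214.3 − 1261.4 = 952.95 tonne/day.

952.9 tonne/day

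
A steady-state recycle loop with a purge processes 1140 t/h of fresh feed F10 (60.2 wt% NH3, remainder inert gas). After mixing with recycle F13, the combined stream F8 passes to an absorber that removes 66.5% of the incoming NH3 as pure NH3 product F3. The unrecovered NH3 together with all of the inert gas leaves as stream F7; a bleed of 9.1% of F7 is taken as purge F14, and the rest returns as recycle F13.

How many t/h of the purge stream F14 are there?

483.8 t/h

inert gas enters only via F10 and leaves only via the purge: 1140×0.398 = 0.091×(inert gas in F7), and the absorber passes all inert gas, so inert gas in F8 = inert gas in F7 = 4985.9 t/h.
NH3 in F8: m_A = 1140×0.602 + (1−0.091)·(1−0.665)·m_A, so m_A = 686.28/0.6955 = 986.76 t/h.
F7 = (1−0.665)×986.76 + 4985.9 = 5316.5 t/h.
Purge F14 = 0.091×5316.5 = 483.8 t/h.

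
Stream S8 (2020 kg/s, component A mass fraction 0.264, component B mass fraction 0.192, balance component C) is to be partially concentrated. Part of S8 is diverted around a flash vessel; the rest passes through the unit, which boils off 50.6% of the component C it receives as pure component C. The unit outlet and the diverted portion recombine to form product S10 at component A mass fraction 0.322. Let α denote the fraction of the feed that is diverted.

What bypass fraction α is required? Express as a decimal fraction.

All 2020×0.264 = 533.28 kg/s of component A reaches S10, so S10 = 533.28/0.322 = 1656.1 kg/s and vapour = 363.85 kg/s.
The evaporator receives (1−α)·2020 of feed at 0.544 component C and removes 0.506 of that component C:
0.506×0.544×(1−α)×2020 = 363.85
(1−α) = 363.85/556.03 = 0.6544;  α = 0.3456.

0.346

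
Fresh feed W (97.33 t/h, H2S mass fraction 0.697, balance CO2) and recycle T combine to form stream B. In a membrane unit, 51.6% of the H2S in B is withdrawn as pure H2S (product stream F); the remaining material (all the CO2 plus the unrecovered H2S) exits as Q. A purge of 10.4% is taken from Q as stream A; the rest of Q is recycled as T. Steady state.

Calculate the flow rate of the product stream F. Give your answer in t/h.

61.81 t/h

H2S in B: m_A = 97.33×0.697 + (1−0.104)·(1−0.516)·m_A, so m_A = 67.839/0.5663 = 119.79 t/h.
Product F = 0.516×119.79 = 61.809 t/h.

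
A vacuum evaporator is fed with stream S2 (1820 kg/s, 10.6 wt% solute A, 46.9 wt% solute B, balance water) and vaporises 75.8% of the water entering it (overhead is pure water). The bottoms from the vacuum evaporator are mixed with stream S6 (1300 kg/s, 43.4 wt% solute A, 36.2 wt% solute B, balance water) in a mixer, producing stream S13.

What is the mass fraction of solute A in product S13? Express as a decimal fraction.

Vapour removed = 0.758×0.425×1820 = 586.31 kg/s; concentrate = 1233.7 kg/s.
solute A reaching the mixer = 192.92 (from concentrate) + 1300×0.434 = 757.12 kg/s.
Product flow = 1233.7 + 1300 = 2533.7 kg/s; solute A fraction = 0.299.

0.299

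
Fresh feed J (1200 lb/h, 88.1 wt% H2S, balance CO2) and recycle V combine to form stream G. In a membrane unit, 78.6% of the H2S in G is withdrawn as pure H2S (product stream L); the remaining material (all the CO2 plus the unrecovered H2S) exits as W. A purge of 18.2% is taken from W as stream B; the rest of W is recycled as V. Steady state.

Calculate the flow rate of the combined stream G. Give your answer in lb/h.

2066 lb/h

CO2 enters only via J and leaves only via the purge: 1200×0.119 = 0.182×(CO2 in W), and the membrane unit passes all CO2, so CO2 in G = CO2 in W = 784.62 lb/h.
H2S in G: m_A = 1200×0.881 + (1−0.182)·(1−0.786)·m_A, so m_A = 1057.2/0.8249 = 1281.5 lb/h.
G = 1281.5 + 784.62 = 2066.2 lb/h.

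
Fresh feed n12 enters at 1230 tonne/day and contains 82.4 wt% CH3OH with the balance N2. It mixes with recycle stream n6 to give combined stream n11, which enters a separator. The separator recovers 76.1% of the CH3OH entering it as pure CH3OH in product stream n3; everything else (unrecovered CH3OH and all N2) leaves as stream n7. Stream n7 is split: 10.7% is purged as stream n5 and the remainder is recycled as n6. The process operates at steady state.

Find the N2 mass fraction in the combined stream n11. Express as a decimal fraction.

N2 enters only via n12 and leaves only via the purge: 1230×0.176 = 0.107×(N2 in n7), and the separator passes all N2, so N2 in n11 = N2 in n7 = 2023.2 tonne/day.
CH3OH in n11: m_A = 1230×0.824 + (1−0.107)·(1−0.761)·m_A, so m_A = 1013.5/0.7866 = 1288.5 tonne/day.
n11 = 1288.5 + 2023.2 = 3311.7 tonne/day.
N2 fraction in n11 = 2023.2/3311.7 = 0.611.

0.611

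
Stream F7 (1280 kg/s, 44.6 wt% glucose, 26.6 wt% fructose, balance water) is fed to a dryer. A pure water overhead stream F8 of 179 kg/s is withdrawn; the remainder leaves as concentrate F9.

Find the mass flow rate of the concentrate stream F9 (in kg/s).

1101 kg/s

Concentrate = 1280 − 179 = 1101 kg/s.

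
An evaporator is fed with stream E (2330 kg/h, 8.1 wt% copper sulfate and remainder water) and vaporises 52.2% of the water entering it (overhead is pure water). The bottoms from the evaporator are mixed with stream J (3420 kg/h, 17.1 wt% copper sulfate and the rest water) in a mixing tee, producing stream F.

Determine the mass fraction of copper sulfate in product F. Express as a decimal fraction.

Vapour removed = 0.522×0.919×2330 = 1117.7 kg/h; concentrate = 1212.3 kg/h.
copper sulfate reaching the mixer = 188.73 (from concentrate) + 3420×0.171 = 773.55 kg/h.
Product flow = 1212.3 + 3420 = 4632.3 kg/h; copper sulfate fraction = 0.167.

0.167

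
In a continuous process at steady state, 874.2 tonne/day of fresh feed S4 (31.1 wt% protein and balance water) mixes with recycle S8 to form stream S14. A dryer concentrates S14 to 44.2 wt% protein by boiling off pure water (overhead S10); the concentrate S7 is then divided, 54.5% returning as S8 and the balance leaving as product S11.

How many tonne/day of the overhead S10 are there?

259.1 tonne/day

Overall protein balance (none leaves overhead): protein in fresh feed = protein in product, i.e. 874.2×0.311 = (1−0.545)·S7·0.442.
S7 = 271.88/(0.442×0.455) = 1351.9 tonne/day.
Recycle S8 = 0.545×1351.9 = 736.77 tonne/day.
Combined feed S14 = 874.2 + 736.77 = 1611 tonne/day.
Overhead S10 = S14 − S7 = 1611 − 1351.9 = 259.1 tonne/day.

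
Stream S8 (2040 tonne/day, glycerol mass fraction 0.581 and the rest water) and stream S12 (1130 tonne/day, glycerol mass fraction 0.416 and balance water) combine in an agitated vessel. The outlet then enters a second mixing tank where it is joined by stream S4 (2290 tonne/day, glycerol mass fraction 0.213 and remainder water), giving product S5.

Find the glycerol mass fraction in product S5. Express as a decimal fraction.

Overall, product flow = 5460 tonne/day.
glycerol in = 2040×0.581 + 1130×0.416 + 2290×0.213 = 2143.1 tonne/day.
glycerol fraction in S5 = 0.393.

0.393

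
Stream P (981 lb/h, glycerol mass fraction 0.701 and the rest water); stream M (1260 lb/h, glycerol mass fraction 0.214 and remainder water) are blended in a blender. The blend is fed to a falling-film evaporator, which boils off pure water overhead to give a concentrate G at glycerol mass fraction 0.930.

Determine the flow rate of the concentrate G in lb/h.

1029 lb/h

glycerol entering = 981×0.701 + 1260×0.214 = 957.32 lb/h.
All glycerol reports to G, so G = 957.32/0.930 = 1029.4 lb/h.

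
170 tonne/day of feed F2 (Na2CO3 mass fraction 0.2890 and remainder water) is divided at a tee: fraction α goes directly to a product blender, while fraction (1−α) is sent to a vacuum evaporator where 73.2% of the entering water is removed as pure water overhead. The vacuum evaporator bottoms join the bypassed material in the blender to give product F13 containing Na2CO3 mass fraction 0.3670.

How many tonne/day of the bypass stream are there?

All 170×0.289 = 49.13 tonne/day of Na2CO3 reaches F13, so F13 = 49.13/0.367 = 133.87 tonne/day and vapour = 36.131 tonne/day.
The evaporator receives (1−α)·170 of feed at 0.711 water and removes 0.732 of that water:
0.732×0.711×(1−α)×170 = 36.131
(1−α) = 36.131/88.477 = 0.4084;  α = 0.5916.
Bypass flow = 0.5916×170 = 100.58 tonne/day.

100.6 tonne/day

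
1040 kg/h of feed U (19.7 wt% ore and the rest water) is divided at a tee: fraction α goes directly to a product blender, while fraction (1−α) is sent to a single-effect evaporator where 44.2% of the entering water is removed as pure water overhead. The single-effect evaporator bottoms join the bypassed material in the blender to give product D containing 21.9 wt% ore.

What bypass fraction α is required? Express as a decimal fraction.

0.717

All 1040×0.197 = 204.88 kg/h of ore reaches D, so D = 204.88/0.219 = 935.53 kg/h and vapour = 104.47 kg/h.
The evaporator receives (1−α)·1040 of feed at 0.803 water and removes 0.442 of that water:
0.442×0.803×(1−α)×1040 = 104.47
(1−α) = 104.47/369.12 = 0.2830;  α = 0.7170.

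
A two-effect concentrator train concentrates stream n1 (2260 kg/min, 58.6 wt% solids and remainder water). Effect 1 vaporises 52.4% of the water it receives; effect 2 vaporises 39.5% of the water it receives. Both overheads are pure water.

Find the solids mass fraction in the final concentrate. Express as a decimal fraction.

water in feed = 2260×0.414 = 935.64 kg/min.
After stage 1: water left = (1−0.524)×935.64 = 445.36; stream total = 1769.7 kg/min.
After stage 2: water left = (1−0.395)×445.36 = 269.45; final concentrate = 1593.8 kg/min.
solids fraction = 1324.4/1593.8 = 0.8309.

0.8309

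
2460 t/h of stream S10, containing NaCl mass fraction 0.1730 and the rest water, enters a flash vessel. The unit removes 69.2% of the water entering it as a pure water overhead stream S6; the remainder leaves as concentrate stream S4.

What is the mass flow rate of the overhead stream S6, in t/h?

water entering = 2460×0.827 = 2034.4 t/h; overhead removed = 0.692×2034.4 = 1407.8 t/h.

1408 t/h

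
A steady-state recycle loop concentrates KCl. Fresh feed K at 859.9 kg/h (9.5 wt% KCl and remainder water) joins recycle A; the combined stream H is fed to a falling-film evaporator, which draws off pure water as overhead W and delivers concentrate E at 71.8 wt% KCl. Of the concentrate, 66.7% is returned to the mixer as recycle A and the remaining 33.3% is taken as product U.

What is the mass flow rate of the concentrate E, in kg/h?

341.7 kg/h

Overall KCl balance (none leaves overhead): KCl in fresh feed = KCl in product, i.e. 859.9×0.095 = (1−0.667)·E·0.718.
E = 81.691/(0.718×0.333) = 341.67 kg/h.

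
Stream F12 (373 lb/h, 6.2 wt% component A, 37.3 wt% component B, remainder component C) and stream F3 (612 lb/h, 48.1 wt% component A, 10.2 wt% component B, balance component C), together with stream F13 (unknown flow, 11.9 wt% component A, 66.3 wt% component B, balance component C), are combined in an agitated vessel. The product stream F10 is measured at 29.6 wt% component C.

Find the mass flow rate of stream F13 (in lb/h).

Let F13 be the unknown flow. Total out = 985 + F13.
component C balance: 465.95 + 0.218·F13 = 0.296·(985 + F13)
(0.218 − 0.296)·F13 = 0.296×985 − 465.95 = -174.39
F13 = -174.39 / -0.078 = 2235.8 lb/h

2236 lb/h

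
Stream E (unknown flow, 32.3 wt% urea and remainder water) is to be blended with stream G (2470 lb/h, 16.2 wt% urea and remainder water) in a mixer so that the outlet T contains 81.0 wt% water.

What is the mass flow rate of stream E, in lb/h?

520 lb/h

Let E be the unknown flow. Total out = 2470 + E.
water balance: 2069.9 + 0.677·E = 0.810·(2470 + E)
(0.677 − 0.810)·E = 0.810×2470 − 2069.9 = -69.16
E = -69.16 / -0.133 = 520 lb/h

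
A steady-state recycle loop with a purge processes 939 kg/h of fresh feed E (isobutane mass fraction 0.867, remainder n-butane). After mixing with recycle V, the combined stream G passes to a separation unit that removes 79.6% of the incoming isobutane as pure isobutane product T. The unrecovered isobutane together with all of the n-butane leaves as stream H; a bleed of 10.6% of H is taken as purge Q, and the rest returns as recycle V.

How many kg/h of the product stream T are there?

792.6 kg/h

isobutane in G: m_A = 939×0.867 + (1−0.106)·(1−0.796)·m_A, so m_A = 814.11/0.8176 = 995.71 kg/h.
Product T = 0.796×995.71 = 792.58 kg/h.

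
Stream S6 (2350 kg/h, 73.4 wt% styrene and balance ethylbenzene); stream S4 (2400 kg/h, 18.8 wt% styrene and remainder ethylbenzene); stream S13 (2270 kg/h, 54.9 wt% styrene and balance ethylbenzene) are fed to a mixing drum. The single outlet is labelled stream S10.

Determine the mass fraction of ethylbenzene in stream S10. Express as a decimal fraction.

Total flow out = 2350 + 2400 + 2270 = 7020 kg/h.
ethylbenzene in = 2350×0.266 + 2400×0.812 + 2270×0.451 = 3597.7 kg/h.
ethylbenzene mass fraction in S10 = 3597.7/7020 = 0.5125.

0.5125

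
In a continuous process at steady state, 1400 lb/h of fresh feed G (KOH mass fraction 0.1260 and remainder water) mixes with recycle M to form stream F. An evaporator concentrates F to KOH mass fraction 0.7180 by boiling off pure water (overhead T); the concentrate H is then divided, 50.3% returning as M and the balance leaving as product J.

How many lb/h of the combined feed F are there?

Overall KOH balance (none leaves overhead): KOH in fresh feed = KOH in product, i.e. 1400×0.126 = (1−0.503)·H·0.718.
H = 176.4/(0.718×0.497) = 494.33 lb/h.
Recycle M = 0.503×494.33 = 248.65 lb/h.
Combined feed F = 1400 + 248.65 = 1648.6 lb/h.

1649 lb/h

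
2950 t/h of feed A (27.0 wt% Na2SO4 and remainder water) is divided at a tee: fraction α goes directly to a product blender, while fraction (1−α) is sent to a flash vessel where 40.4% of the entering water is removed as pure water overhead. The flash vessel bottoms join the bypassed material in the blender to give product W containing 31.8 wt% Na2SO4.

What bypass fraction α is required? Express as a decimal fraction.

0.488

All 2950×0.270 = 796.5 t/h of Na2SO4 reaches W, so W = 796.5/0.318 = 2504.7 t/h and vapour = 445.28 t/h.
The evaporator receives (1−α)·2950 of feed at 0.730 water and removes 0.404 of that water:
0.404×0.730×(1−α)×2950 = 445.28
(1−α) = 445.28/870.01 = 0.5118;  α = 0.4882.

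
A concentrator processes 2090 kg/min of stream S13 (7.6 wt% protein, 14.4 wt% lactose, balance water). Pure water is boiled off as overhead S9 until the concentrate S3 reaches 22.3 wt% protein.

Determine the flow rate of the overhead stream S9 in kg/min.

1378 kg/min

protein is conserved: 2090×0.076 = 158.84 kg/min all reports to the concentrate.
Concentrate = 158.84/(target fraction) = 712.29 kg/min.
Overhead = 2090 − 712.29 = 1377.7 kg/min.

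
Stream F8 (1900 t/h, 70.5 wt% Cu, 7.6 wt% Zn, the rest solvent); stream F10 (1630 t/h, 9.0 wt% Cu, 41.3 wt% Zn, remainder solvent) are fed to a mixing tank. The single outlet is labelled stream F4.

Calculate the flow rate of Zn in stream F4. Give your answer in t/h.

817.6 t/h

Zn out = Zn in = 1900×0.076 + 1630×0.413 = 817.59 t/h.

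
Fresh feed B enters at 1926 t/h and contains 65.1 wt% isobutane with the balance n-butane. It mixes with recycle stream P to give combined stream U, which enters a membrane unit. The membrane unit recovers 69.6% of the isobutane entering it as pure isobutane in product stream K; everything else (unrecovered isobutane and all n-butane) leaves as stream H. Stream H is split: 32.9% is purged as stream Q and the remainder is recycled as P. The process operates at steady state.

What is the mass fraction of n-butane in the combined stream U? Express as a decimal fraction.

n-butane enters only via B and leaves only via the purge: 1926×0.349 = 0.329×(n-butane in H), and the membrane unit passes all n-butane, so n-butane in U = n-butane in H = 2043.1 t/h.
isobutane in U: m_A = 1926×0.651 + (1−0.329)·(1−0.696)·m_A, so m_A = 1253.8/0.7960 = 1575.1 t/h.
U = 1575.1 + 2043.1 = 3618.2 t/h.
n-butane fraction in U = 2043.1/3618.2 = 0.5647.

0.5647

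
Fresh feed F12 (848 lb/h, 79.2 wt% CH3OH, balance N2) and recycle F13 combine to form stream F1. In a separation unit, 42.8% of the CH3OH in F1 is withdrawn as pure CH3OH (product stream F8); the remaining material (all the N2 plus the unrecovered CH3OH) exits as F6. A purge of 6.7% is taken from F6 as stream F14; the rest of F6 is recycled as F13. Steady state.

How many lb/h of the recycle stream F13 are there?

3225 lb/h

N2 enters only via F12 and leaves only via the purge: 848×0.208 = 0.067×(N2 in F6), and the separation unit passes all N2, so N2 in F1 = N2 in F6 = 2632.6 lb/h.
CH3OH in F1: m_A = 848×0.792 + (1−0.067)·(1−0.428)·m_A, so m_A = 671.62/0.4663 = 1440.2 lb/h.
F6 = (1−0.428)×1440.2 + 2632.6 = 3456.4 lb/h.
Recycle F13 = (1−0.067)×3456.4 = 3224.8 lb/h.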